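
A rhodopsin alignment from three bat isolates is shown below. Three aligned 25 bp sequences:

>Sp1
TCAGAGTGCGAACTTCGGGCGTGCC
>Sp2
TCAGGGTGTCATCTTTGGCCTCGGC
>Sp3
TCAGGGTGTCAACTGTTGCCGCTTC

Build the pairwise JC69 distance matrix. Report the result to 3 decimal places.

Sp1–Sp2: 9/25 sites differ → p = 0.36, d = −0.75 ln(1 − 0.48) = 0.490445 ≈ 0.490.
Sp1–Sp3: 10/25 sites differ → p = 0.4, d = −0.75 ln(1 − 0.533333) = 0.571605 ≈ 0.572.
Sp2–Sp3: 6/25 sites differ → p = 0.24, d = −0.75 ln(1 − 0.32) = 0.289247 ≈ 0.289.

d(Sp1,Sp2) = 0.490, d(Sp1,Sp3) = 0.572, d(Sp2,Sp3) = 0.289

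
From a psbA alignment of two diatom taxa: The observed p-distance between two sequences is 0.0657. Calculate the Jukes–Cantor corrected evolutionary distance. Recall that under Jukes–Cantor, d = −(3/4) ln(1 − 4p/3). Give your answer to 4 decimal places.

0.0688

d = −(3/4) ln(1 − 4p/3) = −0.75 ln(1 − 0.0876) = −0.75 ln(0.9124)
  = −0.75 × (-0.091677) = 0.068758 substitutions/site.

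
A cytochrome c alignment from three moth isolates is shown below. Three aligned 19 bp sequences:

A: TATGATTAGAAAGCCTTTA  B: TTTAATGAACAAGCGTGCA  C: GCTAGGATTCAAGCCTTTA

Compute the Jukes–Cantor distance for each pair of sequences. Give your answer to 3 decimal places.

d(A,B) = 0.618, d(A,C) = 0.749, d(B,C) = 0.907

A–B: 8/19 sites differ → p ≈ 0.421053, d = −0.75 ln(1 − 0.561404) = 0.618132 ≈ 0.618.
A–C: 9/19 sites differ → p ≈ 0.473684, d = −0.75 ln(1 − 0.631579) = 0.748897 ≈ 0.749.
B–C: 10/19 sites differ → p ≈ 0.526316, d = −0.75 ln(1 − 0.701755) = 0.907380 ≈ 0.907.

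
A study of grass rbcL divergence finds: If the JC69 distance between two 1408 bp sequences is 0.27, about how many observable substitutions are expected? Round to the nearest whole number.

319

Invert JC69: p = (3/4)(1 − e^(−4d/3)) = 0.75 × (1 − e^(-0.36)) = 0.75 × (1 − 0.697676) = 0.226743.
Expected differing sites = pL ≈ 0.226743 × 1408 = 319.254144 ≈ 319.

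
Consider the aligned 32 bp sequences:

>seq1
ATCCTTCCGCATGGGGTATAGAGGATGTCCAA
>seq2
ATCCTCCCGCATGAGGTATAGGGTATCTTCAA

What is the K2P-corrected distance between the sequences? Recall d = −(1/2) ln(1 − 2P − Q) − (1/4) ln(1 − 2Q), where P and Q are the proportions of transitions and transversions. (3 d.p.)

Of 32 sites, 4 differences are transitions and 2 are transversions, so P = 4/32 = 0.125 and Q = 2/32 = 0.0625.
Under the Kimura two-parameter model, d = −½ ln(1 − 2P − Q) − ¼ ln(1 − 2Q).
1 − 2P − Q = 0.6875, giving −½ ln(0.6875) = 0.187347.
1 − 2Q = 0.875, giving −¼ ln(0.875) = 0.033383.
d = 0.187347 + 0.033383 = 0.220730.

0.221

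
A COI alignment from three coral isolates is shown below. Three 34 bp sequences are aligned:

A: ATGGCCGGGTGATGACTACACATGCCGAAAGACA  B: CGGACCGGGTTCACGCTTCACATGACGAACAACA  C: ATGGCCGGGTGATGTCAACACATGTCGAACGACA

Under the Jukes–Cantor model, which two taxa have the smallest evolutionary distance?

A–B: 12/34 differ, p = 0.353, d = 0.477.
A–C: 4/34 differ, p = 0.118, d = 0.128.
B–C: 12/34 differ, p = 0.353, d = 0.477.
The smallest distance is between A and C.

A and C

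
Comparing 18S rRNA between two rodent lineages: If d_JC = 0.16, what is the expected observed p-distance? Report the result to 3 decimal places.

p = (3/4)(1 − e^(−4d/3)) = 0.75 × (1 − e^(-0.213333)) = 0.75 × (1 − 0.807887) = 0.144085.

0.144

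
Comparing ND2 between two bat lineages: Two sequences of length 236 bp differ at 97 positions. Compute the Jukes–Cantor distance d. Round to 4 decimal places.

p = 97/236 ≈ 0.411017.
d = −(3/4) ln(1 − 4p/3) = −0.75 ln(1 − 0.548023) = −0.75 ln(0.451977)
  = −0.75 × (-0.794124) = 0.595593 substitutions/site.

0.5956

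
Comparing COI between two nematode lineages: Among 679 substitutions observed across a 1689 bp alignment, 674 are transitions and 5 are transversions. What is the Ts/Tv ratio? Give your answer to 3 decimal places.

134.800

R = 674/5 = 134.800.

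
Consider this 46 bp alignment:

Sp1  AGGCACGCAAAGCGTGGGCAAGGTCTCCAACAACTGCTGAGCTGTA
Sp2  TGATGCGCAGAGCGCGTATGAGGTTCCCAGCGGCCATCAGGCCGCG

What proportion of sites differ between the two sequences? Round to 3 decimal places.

The sequences differ at 24 of 46 positions.
p = 24/46 = 0.521739… ≈ 0.522 (to 3 d.p.).

0.522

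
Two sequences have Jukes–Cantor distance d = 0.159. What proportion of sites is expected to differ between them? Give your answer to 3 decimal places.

0.143

p = (3/4)(1 − e^(−4d/3)) = 0.75 × (1 − e^(-0.212)) = 0.75 × (1 − 0.808965) = 0.143276.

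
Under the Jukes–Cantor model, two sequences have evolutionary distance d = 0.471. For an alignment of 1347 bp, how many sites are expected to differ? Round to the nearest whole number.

471

Invert JC69: p = (3/4)(1 − e^(−4d/3)) = 0.75 × (1 − e^(-0.628)) = 0.75 × (1 − 0.533658) = 0.349757.
Expected differing sites = pL ≈ 0.349757 × 1347 = 471.122679 ≈ 471.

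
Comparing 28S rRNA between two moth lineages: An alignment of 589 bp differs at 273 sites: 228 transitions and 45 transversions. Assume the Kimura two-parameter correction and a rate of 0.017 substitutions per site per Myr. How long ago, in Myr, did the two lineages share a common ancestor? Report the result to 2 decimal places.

29.18

P = 228/589 ≈ 0.387097 and Q = 45/589 ≈ 0.076401.
Under the Kimura two-parameter model, d = −½ ln(1 − 2P − Q) − ¼ ln(1 − 2Q).
1 − 2P − Q = 0.149405, giving −½ ln(0.149405) = 0.950547.
1 − 2Q = 0.847198, giving −¼ ln(0.847198) = 0.041455.
d = 0.950547 + 0.041455 = 0.992002.
Under a molecular clock d = 2μt, so t = d/(2μ) = 0.992002 / (2 × 0.017) = 29.18 Myr.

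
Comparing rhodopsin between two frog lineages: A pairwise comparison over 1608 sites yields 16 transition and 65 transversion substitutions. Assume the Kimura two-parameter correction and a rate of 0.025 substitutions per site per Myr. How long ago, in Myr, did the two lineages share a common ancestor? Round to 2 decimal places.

1.04

P = 16/1608 ≈ 0.00995 and Q = 65/1608 ≈ 0.040423.
Under the Kimura two-parameter model, d = −½ ln(1 − 2P − Q) − ¼ ln(1 − 2Q).
1 − 2P − Q = 0.939677, giving −½ ln(0.939677) = 0.031110.
1 − 2Q = 0.919154, giving −¼ ln(0.919154) = 0.021075.
d = 0.031110 + 0.021075 = 0.052185.
Under a molecular clock d = 2μt, so t = d/(2μ) = 0.052185 / (2 × 0.025) = 1.04 Myr.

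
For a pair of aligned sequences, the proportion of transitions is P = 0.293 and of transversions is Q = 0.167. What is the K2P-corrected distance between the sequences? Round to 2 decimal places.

0.80

Under the Kimura two-parameter model, d = −½ ln(1 − 2P − Q) − ¼ ln(1 − 2Q).
1 − 2P − Q = 0.247, giving −½ ln(0.247) = 0.699183.
1 − 2Q = 0.666, giving −¼ ln(0.666) = 0.101616.
d = 0.699183 + 0.101616 = 0.800799.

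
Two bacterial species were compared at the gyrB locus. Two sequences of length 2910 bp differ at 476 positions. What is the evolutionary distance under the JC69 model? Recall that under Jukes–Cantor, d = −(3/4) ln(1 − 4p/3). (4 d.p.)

0.1845

p = 476/2910 ≈ 0.163574.
d = −(3/4) ln(1 − 4p/3) = −0.75 ln(1 − 0.218099) = −0.75 ln(0.781901)
  = −0.75 × (-0.246027) = 0.184520 substitutions/site.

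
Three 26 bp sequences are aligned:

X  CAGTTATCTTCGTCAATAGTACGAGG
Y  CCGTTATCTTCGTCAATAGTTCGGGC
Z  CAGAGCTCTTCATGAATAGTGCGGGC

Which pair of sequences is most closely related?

X–Y: 4/26 differ, p = 0.154, d = 0.172.
X–Z: 8/26 differ, p = 0.308, d = 0.396.
Y–Z: 7/26 differ, p = 0.269, d = 0.334.
The smallest distance is between X and Y.

X and Y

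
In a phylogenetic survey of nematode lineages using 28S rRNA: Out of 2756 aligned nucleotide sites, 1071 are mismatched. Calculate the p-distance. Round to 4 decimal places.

p = 1071/2756 = 0.388606… ≈ 0.3886 (to 4 d.p.).

0.3886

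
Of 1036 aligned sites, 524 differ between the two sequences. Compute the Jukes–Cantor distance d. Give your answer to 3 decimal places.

0.842

p = 524/1036 ≈ 0.505792.
d = −(3/4) ln(1 − 4p/3) = −0.75 ln(1 − 0.674389) = −0.75 ln(0.325611)
  = −0.75 × (-1.122052) = 0.841539 substitutions/site.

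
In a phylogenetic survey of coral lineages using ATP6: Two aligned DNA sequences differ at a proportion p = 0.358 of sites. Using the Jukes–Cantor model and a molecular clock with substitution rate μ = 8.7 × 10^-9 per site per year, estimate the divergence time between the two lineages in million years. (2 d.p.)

d = −(3/4) ln(1 − 4p/3) = −0.75 ln(1 − 0.477333) = −0.75 ln(0.522667)
  = −0.75 × (-0.648811) = 0.486608 substitutions/site.
Under a molecular clock d = 2μt, so t = d/(2μ) = 0.486608 / (2 × 8.7 × 10^-9) = 27.97 million years.

27.97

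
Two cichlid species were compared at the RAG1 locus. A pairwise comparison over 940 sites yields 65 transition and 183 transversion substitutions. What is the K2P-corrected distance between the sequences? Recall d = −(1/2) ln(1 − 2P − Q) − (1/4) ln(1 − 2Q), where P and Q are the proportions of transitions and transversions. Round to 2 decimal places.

0.33

P = 65/940 ≈ 0.069149 and Q = 183/940 ≈ 0.194681.
Under the Kimura two-parameter model, d = −½ ln(1 − 2P − Q) − ¼ ln(1 − 2Q).
1 − 2P − Q = 0.667021, giving −½ ln(0.667021) = 0.202467.
1 − 2Q = 0.610638, giving −¼ ln(0.610638) = 0.123313.
d = 0.202467 + 0.123313 = 0.325780.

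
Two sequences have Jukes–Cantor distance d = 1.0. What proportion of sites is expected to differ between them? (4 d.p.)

p = (3/4)(1 − e^(−4d/3)) = 0.75 × (1 − e^(-1.333333)) = 0.75 × (1 − 0.263597) = 0.552302.

0.5523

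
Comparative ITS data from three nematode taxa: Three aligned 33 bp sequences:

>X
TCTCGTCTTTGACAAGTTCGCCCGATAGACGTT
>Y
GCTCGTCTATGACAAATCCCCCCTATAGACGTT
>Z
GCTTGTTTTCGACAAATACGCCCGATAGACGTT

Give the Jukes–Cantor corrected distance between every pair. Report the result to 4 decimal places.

d(X,Y) = 0.2082, d(X,Z) = 0.2082, d(Y,Z) = 0.2493

X–Y: 6/33 sites differ → p ≈ 0.181818, d = −0.75 ln(1 − 0.242424) = 0.208224 ≈ 0.2082.
X–Z: 6/33 sites differ → p ≈ 0.181818, d = −0.75 ln(1 − 0.242424) = 0.208224 ≈ 0.2082.
Y–Z: 7/33 sites differ → p ≈ 0.212121, d = −0.75 ln(1 − 0.282828) = 0.249330 ≈ 0.2493.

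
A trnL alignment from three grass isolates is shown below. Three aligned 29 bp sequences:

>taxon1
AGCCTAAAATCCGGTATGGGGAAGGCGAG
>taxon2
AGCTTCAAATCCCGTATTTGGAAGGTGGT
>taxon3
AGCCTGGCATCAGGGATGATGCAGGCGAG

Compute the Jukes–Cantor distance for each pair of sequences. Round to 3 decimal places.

taxon1–taxon2: 8/29 sites differ → p ≈ 0.275862, d = −0.75 ln(1 − 0.367816) = 0.343931 ≈ 0.344.
taxon1–taxon3: 8/29 sites differ → p ≈ 0.275862, d = −0.75 ln(1 − 0.367816) = 0.343931 ≈ 0.344.
taxon2–taxon3: 14/29 sites differ → p ≈ 0.482759, d = −0.75 ln(1 − 0.643679) = 0.773942 ≈ 0.774.

d(taxon1,taxon2) = 0.344, d(taxon1,taxon3) = 0.344, d(taxon2,taxon3) = 0.774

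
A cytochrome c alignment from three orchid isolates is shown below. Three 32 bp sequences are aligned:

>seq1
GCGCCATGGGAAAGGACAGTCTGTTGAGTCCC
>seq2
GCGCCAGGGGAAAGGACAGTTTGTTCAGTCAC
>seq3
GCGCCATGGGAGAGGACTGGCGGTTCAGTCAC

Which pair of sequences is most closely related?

seq1–seq2: 4/32 differ, p = 0.125, d = 0.137.
seq1–seq3: 6/32 differ, p = 0.188, d = 0.216.
seq2–seq3: 6/32 differ, p = 0.188, d = 0.216.
The smallest distance is between seq1 and seq2.

seq1 and seq2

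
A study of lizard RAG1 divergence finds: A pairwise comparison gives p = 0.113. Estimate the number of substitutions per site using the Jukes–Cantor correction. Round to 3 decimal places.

d = −(3/4) ln(1 − 4p/3) = −0.75 ln(1 − 0.150667) = −0.75 ln(0.849333)
  = −0.75 × (-0.163304) = 0.122478 substitutions/site.

0.122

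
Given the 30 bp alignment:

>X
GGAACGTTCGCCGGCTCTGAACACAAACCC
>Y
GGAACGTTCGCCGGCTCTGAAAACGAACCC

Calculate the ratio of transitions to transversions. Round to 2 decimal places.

1.00

Transitions are A↔G and C↔T; transversions are all other mismatches.
Transitions: 1. Transversions: 1.
R = 1/1 = 1.00.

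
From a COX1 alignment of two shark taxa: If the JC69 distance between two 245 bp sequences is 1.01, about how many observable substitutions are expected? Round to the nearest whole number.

Invert JC69: p = (3/4)(1 − e^(−4d/3)) = 0.75 × (1 − e^(-1.346667)) = 0.75 × (1 − 0.260106) = 0.554921.
Expected differing sites = pL ≈ 0.554921 × 245 = 135.955645 ≈ 136.

136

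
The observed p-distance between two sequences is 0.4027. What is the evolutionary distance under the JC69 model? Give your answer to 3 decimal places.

d = −(3/4) ln(1 − 4p/3) = −0.75 ln(1 − 0.536933) = −0.75 ln(0.463067)
  = −0.75 × (-0.769884) = 0.577413 substitutions/site.

0.577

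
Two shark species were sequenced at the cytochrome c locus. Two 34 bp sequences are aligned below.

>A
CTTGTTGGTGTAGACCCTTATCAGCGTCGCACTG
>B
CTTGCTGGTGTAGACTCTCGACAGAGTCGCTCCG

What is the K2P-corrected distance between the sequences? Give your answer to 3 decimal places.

0.289

Of 34 sites, 5 differences are transitions and 3 are transversions, so P = 5/34 ≈ 0.147059 and Q = 3/34 ≈ 0.088235.
Under the Kimura two-parameter model, d = −½ ln(1 − 2P − Q) − ¼ ln(1 − 2Q).
1 − 2P − Q = 0.617647, giving −½ ln(0.617647) = 0.240919.
1 − 2Q = 0.82353, giving −¼ ln(0.82353) = 0.048539.
d = 0.240919 + 0.048539 = 0.289458.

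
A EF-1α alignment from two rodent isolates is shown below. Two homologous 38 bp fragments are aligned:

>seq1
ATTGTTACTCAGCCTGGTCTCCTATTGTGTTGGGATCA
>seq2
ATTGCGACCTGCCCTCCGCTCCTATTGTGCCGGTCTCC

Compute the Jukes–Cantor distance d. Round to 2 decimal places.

0.51

The sequences differ at 14 of 38 sites, so p = 14/38 ≈ 0.368421.
d = −(3/4) ln(1 − 4p/3) = −0.75 ln(1 − 0.491228) = −0.75 ln(0.508772)
  = −0.75 × (-0.675755) = 0.506816 substitutions/site.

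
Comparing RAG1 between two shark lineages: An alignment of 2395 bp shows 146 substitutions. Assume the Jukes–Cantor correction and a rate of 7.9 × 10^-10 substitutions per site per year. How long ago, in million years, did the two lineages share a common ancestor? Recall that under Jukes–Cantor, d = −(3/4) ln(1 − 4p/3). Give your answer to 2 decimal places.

p = 146/2395 ≈ 0.06096.
d = −(3/4) ln(1 − 4p/3) = −0.75 ln(1 − 0.08128) = −0.75 ln(0.91872)
  = −0.75 × (-0.084774) = 0.063581 substitutions/site.
Under a molecular clock d = 2μt, so t = d/(2μ) = 0.063581 / (2 × 7.9 × 10^-10) = 40.24 million years.

40.24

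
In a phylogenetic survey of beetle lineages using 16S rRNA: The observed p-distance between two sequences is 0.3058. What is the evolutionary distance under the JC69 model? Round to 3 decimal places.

d = −(3/4) ln(1 − 4p/3) = −0.75 ln(1 − 0.407733) = −0.75 ln(0.592267)
  = −0.75 × (-0.523798) = 0.392849 substitutions/site.

0.393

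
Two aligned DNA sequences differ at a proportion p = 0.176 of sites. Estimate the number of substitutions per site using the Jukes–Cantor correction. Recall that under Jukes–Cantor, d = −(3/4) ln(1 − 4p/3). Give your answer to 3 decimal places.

0.201

d = −(3/4) ln(1 − 4p/3) = −0.75 ln(1 − 0.234667) = −0.75 ln(0.765333)
  = −0.75 × (-0.267444) = 0.200583 substitutions/site.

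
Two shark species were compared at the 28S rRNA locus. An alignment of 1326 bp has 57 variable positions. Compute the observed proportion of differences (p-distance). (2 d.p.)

0.04

p = 57/1326 = 0.042986… ≈ 0.04 (to 2 d.p.).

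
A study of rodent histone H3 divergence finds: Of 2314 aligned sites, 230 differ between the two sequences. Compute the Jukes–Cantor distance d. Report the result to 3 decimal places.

p = 230/2314 ≈ 0.099395.
d = −(3/4) ln(1 − 4p/3) = −0.75 ln(1 − 0.132527) = −0.75 ln(0.867473)
  = −0.75 × (-0.142171) = 0.106628 substitutions/site.

0.107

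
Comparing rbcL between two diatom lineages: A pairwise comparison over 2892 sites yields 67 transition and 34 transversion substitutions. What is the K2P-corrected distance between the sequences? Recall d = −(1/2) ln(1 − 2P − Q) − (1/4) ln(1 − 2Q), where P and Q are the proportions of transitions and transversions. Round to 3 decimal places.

P = 67/2892 ≈ 0.023167 and Q = 34/2892 ≈ 0.011757.
Under the Kimura two-parameter model, d = −½ ln(1 − 2P − Q) − ¼ ln(1 − 2Q).
1 − 2P − Q = 0.941909, giving −½ ln(0.941909) = 0.029923.
1 − 2Q = 0.976486, giving −¼ ln(0.976486) = 0.005949.
d = 0.029923 + 0.005949 = 0.035872.

0.036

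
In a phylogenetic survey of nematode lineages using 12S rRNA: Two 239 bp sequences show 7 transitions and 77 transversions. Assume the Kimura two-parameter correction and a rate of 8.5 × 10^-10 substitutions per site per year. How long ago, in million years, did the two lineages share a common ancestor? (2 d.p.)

P = 7/239 ≈ 0.029289 and Q = 77/239 ≈ 0.322176.
Under the Kimura two-parameter model, d = −½ ln(1 − 2P − Q) − ¼ ln(1 − 2Q).
1 − 2P − Q = 0.619246, giving −½ ln(0.619246) = 0.239626.
1 − 2Q = 0.355648, giving −¼ ln(0.355648) = 0.258453.
d = 0.239626 + 0.258453 = 0.498079.
Under a molecular clock d = 2μt, so t = d/(2μ) = 0.498079 / (2 × 8.5 × 10^-10) = 292.99 million years.

292.99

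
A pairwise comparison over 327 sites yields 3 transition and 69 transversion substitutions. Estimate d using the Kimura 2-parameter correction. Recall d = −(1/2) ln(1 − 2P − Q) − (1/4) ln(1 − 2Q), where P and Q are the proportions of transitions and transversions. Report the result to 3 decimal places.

P = 3/327 ≈ 0.009174 and Q = 69/327 ≈ 0.211009.
Under the Kimura two-parameter model, d = −½ ln(1 − 2P − Q) − ¼ ln(1 − 2Q).
1 − 2P − Q = 0.770643, giving −½ ln(0.770643) = 0.130265.
1 − 2Q = 0.577982, giving −¼ ln(0.577982) = 0.137053.
d = 0.130265 + 0.137053 = 0.267318.

0.267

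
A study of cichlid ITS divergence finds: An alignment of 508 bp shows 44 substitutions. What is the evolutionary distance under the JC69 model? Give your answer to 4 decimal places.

0.0920

p = 44/508 ≈ 0.086614.
d = −(3/4) ln(1 − 4p/3) = −0.75 ln(1 − 0.115485) = −0.75 ln(0.884515)
  = −0.75 × (-0.122716) = 0.092037 substitutions/site.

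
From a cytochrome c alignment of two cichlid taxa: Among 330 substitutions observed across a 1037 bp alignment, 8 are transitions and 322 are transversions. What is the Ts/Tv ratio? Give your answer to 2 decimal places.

0.02

R = 8/322 = 0.024844… ≈ 0.02 (to 2 d.p.).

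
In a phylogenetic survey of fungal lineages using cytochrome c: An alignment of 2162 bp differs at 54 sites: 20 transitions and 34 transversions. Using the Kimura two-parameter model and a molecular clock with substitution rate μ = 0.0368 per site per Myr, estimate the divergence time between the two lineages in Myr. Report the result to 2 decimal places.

0.35

P = 20/2162 ≈ 0.009251 and Q = 34/2162 ≈ 0.015726.
Under the Kimura two-parameter model, d = −½ ln(1 − 2P − Q) − ¼ ln(1 − 2Q).
1 − 2P − Q = 0.965772, giving −½ ln(0.965772) = 0.017414.
1 − 2Q = 0.968548, giving −¼ ln(0.968548) = 0.007989.
d = 0.017414 + 0.007989 = 0.025403.
Under a molecular clock d = 2μt, so t = d/(2μ) = 0.025403 / (2 × 0.0368) = 0.35 Myr.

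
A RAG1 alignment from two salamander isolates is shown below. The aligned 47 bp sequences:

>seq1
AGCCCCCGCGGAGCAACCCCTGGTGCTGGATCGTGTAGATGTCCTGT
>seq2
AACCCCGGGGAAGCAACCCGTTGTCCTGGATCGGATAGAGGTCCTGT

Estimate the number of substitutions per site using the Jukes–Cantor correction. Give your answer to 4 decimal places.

The sequences differ at 10 of 47 sites (2, 7, 9, 11, 20, 22, 25, 34, 35, 40), so p = 10/47 ≈ 0.212766.
d = −(3/4) ln(1 − 4p/3) = −0.75 ln(1 − 0.283688) = −0.75 ln(0.716312)
  = −0.75 × (-0.333639) = 0.250229 substitutions/site.

0.2502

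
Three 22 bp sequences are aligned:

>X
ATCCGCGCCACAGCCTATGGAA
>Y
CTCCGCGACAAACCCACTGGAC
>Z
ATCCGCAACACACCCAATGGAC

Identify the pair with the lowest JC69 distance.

Y and Z

X–Y: 7/22 differ, p = 0.318, d = 0.414.
X–Z: 5/22 differ, p = 0.227, d = 0.271.
Y–Z: 4/22 differ, p = 0.182, d = 0.208.
The smallest distance is between Y and Z.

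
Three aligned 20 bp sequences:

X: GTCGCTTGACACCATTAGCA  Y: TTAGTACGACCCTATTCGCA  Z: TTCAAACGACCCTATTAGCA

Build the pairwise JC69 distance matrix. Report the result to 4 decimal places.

d(X,Y) = 0.5716, d(X,Z) = 0.4715, d(Y,Z) = 0.2326

X–Y: 8/20 sites differ → p = 0.4, d = −0.75 ln(1 − 0.533333) = 0.571605 ≈ 0.5716.
X–Z: 7/20 sites differ → p = 0.35, d = −0.75 ln(1 − 0.466667) = 0.471457 ≈ 0.4715.
Y–Z: 4/20 sites differ → p = 0.2, d = −0.75 ln(1 − 0.266667) = 0.232617 ≈ 0.2326.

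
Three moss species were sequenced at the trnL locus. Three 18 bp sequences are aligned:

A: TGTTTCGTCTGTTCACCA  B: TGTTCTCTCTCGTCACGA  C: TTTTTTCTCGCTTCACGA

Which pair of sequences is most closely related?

A–B: 6/18 differ, p = 0.333, d = 0.441.
A–C: 6/18 differ, p = 0.333, d = 0.441.
B–C: 4/18 differ, p = 0.222, d = 0.264.
The smallest distance is between B and C.

B and C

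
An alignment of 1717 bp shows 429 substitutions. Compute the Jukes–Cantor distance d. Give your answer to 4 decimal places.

p = 429/1717 ≈ 0.249854.
d = −(3/4) ln(1 − 4p/3) = −0.75 ln(1 − 0.333139) = −0.75 ln(0.666861)
  = −0.75 × (-0.405174) = 0.303881 substitutions/site.

0.3039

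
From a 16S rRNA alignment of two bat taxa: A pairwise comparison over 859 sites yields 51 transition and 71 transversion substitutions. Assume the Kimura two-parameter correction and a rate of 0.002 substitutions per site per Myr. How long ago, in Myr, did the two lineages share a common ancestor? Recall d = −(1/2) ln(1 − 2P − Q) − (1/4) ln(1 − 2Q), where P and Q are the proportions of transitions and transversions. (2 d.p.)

P = 51/859 ≈ 0.059371 and Q = 71/859 ≈ 0.082654.
Under the Kimura two-parameter model, d = −½ ln(1 − 2P − Q) − ¼ ln(1 − 2Q).
1 − 2P − Q = 0.798604, giving −½ ln(0.798604) = 0.112445.
1 − 2Q = 0.834692, giving −¼ ln(0.834692) = 0.045173.
d = 0.112445 + 0.045173 = 0.157618.
Under a molecular clock d = 2μt, so t = d/(2μ) = 0.157618 / (2 × 0.002) = 39.40 Myr.

39.40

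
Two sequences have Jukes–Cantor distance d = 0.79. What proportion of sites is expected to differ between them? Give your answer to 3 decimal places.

p = (3/4)(1 − e^(−4d/3)) = 0.75 × (1 − e^(-1.053333)) = 0.75 × (1 − 0.348773) = 0.488420.

0.488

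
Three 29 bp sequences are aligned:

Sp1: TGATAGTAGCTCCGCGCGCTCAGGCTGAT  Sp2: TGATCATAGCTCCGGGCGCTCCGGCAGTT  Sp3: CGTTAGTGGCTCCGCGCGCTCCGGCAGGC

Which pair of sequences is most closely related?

Sp1–Sp2: 6/29 differ, p = 0.207, d = 0.242.
Sp1–Sp3: 7/29 differ, p = 0.241, d = 0.291.
Sp2–Sp3: 8/29 differ, p = 0.276, d = 0.344.
The smallest distance is between Sp1 and Sp2.

Sp1 and Sp2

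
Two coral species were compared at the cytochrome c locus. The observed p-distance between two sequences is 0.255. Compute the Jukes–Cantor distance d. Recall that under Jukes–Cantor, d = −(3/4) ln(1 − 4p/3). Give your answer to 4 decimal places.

d = −(3/4) ln(1 − 4p/3) = −0.75 ln(1 − 0.34) = −0.75 ln(0.66)
  = −0.75 × (-0.415515) = 0.311636 substitutions/site.

0.3116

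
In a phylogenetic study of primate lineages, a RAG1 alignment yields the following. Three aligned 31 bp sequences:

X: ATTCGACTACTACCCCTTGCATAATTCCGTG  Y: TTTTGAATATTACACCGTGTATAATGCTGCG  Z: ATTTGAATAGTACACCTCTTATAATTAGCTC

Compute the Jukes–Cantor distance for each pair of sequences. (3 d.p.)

d(X,Y) = 0.422, d(X,Z) = 0.481, d(Y,Z) = 0.481

X–Y: 10/31 sites differ → p ≈ 0.322581, d = −0.75 ln(1 − 0.430108) = 0.421731 ≈ 0.422.
X–Z: 11/31 sites differ → p ≈ 0.354839, d = −0.75 ln(1 − 0.473119) = 0.480585 ≈ 0.481.
Y–Z: 11/31 sites differ → p ≈ 0.354839, d = −0.75 ln(1 − 0.473119) = 0.480585 ≈ 0.481.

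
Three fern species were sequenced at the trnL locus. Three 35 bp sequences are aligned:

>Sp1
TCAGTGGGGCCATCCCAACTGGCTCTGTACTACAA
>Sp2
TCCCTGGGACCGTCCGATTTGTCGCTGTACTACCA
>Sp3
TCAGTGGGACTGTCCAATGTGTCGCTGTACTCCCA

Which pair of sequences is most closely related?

Sp2 and Sp3

Sp1–Sp2: 10/35 differ, p = 0.286, d = 0.360.
Sp1–Sp3: 10/35 differ, p = 0.286, d = 0.360.
Sp2–Sp3: 6/35 differ, p = 0.171, d = 0.195.
The smallest distance is between Sp2 and Sp3.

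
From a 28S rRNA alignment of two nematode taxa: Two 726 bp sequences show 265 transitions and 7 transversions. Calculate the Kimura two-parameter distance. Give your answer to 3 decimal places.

0.678

P = 265/726 ≈ 0.365014 and Q = 7/726 ≈ 0.009642.
Under the Kimura two-parameter model, d = −½ ln(1 − 2P − Q) − ¼ ln(1 − 2Q).
1 − 2P − Q = 0.26033, giving −½ ln(0.26033) = 0.672903.
1 − 2Q = 0.980716, giving −¼ ln(0.980716) = 0.004868.
d = 0.672903 + 0.004868 = 0.677771.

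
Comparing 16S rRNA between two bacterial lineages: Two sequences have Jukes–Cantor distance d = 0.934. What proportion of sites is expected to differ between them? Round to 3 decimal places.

0.534

p = (3/4)(1 − e^(−4d/3)) = 0.75 × (1 − e^(-1.245333)) = 0.75 × (1 − 0.287845) = 0.534116.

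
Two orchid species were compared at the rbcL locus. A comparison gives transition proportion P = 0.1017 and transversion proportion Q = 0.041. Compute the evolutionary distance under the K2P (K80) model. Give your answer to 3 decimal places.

0.162

Under the Kimura two-parameter model, d = −½ ln(1 − 2P − Q) − ¼ ln(1 − 2Q).
1 − 2P − Q = 0.7556, giving −½ ln(0.7556) = 0.140122.
1 − 2Q = 0.918, giving −¼ ln(0.918) = 0.021389.
d = 0.140122 + 0.021389 = 0.161511.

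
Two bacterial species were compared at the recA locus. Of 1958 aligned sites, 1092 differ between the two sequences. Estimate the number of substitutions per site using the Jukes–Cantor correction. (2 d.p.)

p = 1092/1958 ≈ 0.557712.
d = −(3/4) ln(1 − 4p/3) = −0.75 ln(1 − 0.743616) = −0.75 ln(0.256384)
  = −0.75 × (-1.361079) = 1.020809 substitutions/site.

1.02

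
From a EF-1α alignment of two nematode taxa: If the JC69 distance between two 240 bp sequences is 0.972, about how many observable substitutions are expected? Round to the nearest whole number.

Invert JC69: p = (3/4)(1 − e^(−4d/3)) = 0.75 × (1 − e^(-1.296)) = 0.75 × (1 − 0.273624) = 0.544782.
Expected differing sites = pL ≈ 0.544782 × 240 = 130.74768 ≈ 131.

131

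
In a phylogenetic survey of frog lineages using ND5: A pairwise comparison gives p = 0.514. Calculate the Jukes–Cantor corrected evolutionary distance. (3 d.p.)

d = −(3/4) ln(1 − 4p/3) = −0.75 ln(1 − 0.685333) = −0.75 ln(0.314667)
  = −0.75 × (-1.156240) = 0.867180 substitutions/site.

0.867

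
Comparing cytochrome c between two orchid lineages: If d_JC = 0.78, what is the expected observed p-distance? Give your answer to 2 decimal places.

0.48

p = (3/4)(1 − e^(−4d/3)) = 0.75 × (1 − e^(-1.04)) = 0.75 × (1 − 0.353455) = 0.484909.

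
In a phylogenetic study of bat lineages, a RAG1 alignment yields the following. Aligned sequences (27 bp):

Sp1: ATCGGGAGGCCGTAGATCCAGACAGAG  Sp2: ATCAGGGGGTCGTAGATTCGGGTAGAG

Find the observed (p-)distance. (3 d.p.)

The sequences differ at 7 of 27 positions (sites 4, 7, 10, 18, 20, 22, 23).
p = 7/27 = 0.259259… ≈ 0.259 (to 3 d.p.).

0.259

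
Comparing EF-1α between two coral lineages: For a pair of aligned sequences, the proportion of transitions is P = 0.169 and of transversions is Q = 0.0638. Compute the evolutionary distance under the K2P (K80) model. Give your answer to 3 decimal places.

0.291

Under the Kimura two-parameter model, d = −½ ln(1 − 2P − Q) − ¼ ln(1 − 2Q).
1 − 2P − Q = 0.5982, giving −½ ln(0.5982) = 0.256915.
1 − 2Q = 0.8724, giving −¼ ln(0.8724) = 0.034127.
d = 0.256915 + 0.034127 = 0.291042.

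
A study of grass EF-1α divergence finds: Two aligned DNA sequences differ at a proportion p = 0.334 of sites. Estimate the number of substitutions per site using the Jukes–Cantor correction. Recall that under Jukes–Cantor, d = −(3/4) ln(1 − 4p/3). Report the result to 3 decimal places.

d = −(3/4) ln(1 − 4p/3) = −0.75 ln(1 − 0.445333) = −0.75 ln(0.554667)
  = −0.75 × (-0.589387) = 0.442040 substitutions/site.

0.442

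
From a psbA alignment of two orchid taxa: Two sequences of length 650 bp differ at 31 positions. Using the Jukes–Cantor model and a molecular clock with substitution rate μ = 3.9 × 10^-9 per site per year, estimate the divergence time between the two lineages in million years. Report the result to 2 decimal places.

p = 31/650 ≈ 0.047692.
d = −(3/4) ln(1 − 4p/3) = −0.75 ln(1 − 0.063589) = −0.75 ln(0.936411)
  = −0.75 × (-0.065701) = 0.049276 substitutions/site.
Under a molecular clock d = 2μt, so t = d/(2μ) = 0.049276 / (2 × 3.9 × 10^-9) = 6.32 million years.

6.32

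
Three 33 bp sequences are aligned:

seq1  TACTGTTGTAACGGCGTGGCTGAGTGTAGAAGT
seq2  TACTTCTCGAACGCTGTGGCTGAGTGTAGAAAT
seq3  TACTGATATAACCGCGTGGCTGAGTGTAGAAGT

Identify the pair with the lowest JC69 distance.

seq1 and seq3

seq1–seq2: 7/33 differ, p = 0.212, d = 0.249.
seq1–seq3: 3/33 differ, p = 0.091, d = 0.097.
seq2–seq3: 8/33 differ, p = 0.242, d = 0.293.
The smallest distance is between seq1 and seq3.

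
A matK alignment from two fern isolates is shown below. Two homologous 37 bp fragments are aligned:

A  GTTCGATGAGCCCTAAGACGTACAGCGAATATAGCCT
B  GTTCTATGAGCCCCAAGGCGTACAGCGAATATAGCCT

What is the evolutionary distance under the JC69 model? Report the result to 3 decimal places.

The sequences differ at 3 of 37 sites (5, 14, 18), so p = 3/37 ≈ 0.081081.
d = −(3/4) ln(1 − 4p/3) = −0.75 ln(1 − 0.108108) = −0.75 ln(0.891892)
  = −0.75 × (-0.114410) = 0.085808 substitutions/site.

0.086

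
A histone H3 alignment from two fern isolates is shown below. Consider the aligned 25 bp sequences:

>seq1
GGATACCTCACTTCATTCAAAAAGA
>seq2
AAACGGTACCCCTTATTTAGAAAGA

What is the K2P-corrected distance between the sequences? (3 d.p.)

Of 25 sites, 9 differences are transitions and 3 are transversions, so P = 9/25 = 0.36 and Q = 3/25 = 0.12.
Under the Kimura two-parameter model, d = −½ ln(1 − 2P − Q) − ¼ ln(1 − 2Q).
1 − 2P − Q = 0.16, giving −½ ln(0.16) = 0.916291.
1 − 2Q = 0.76, giving −¼ ln(0.76) = 0.068609.
d = 0.916291 + 0.068609 = 0.984900.

0.985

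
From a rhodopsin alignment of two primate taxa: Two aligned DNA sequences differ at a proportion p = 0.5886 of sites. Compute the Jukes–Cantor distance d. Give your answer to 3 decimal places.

1.152

d = −(3/4) ln(1 − 4p/3) = −0.75 ln(1 − 0.7848) = −0.75 ln(0.2152)
  = −0.75 × (-1.536187) = 1.152140 substitutions/site.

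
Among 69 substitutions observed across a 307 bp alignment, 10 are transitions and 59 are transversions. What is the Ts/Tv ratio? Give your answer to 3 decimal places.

0.169

R = 10/59 = 0.169491… ≈ 0.169 (to 3 d.p.).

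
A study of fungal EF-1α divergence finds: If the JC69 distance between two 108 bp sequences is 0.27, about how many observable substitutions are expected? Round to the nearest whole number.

24

Invert JC69: p = (3/4)(1 − e^(−4d/3)) = 0.75 × (1 − e^(-0.36)) = 0.75 × (1 − 0.697676) = 0.226743.
Expected differing sites = pL ≈ 0.226743 × 108 = 24.488244 ≈ 24.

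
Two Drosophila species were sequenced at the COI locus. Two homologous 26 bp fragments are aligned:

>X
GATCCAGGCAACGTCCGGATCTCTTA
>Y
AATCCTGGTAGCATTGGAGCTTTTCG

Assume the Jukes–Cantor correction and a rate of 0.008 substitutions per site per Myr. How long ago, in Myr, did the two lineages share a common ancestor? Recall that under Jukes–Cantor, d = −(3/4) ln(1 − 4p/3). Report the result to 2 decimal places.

The sequences differ at 14 of 26 sites, so p = 14/26 ≈ 0.538462.
d = −(3/4) ln(1 − 4p/3) = −0.75 ln(1 − 0.717949) = −0.75 ln(0.282051)
  = −0.75 × (-1.265667) = 0.949250 substitutions/site.
Under a molecular clock d = 2μt, so t = d/(2μ) = 0.949250 / (2 × 0.008) = 59.33 Myr.

59.33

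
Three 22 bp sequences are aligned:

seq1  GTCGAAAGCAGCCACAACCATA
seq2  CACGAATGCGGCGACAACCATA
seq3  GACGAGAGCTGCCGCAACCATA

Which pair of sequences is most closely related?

seq1–seq2: 5/22 differ, p = 0.227, d = 0.271.
seq1–seq3: 4/22 differ, p = 0.182, d = 0.208.
seq2–seq3: 6/22 differ, p = 0.273, d = 0.339.
The smallest distance is between seq1 and seq3.

seq1 and seq3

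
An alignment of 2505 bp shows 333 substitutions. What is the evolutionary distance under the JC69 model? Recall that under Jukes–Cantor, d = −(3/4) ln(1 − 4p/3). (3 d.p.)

p = 333/2505 ≈ 0.132934.
d = −(3/4) ln(1 − 4p/3) = −0.75 ln(1 − 0.177245) = −0.75 ln(0.822755)
  = −0.75 × (-0.195097) = 0.146323 substitutions/site.

0.146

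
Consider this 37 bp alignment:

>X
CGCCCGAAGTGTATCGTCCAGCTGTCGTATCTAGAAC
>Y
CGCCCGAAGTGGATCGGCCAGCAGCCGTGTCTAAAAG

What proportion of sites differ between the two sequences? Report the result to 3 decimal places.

The sequences differ at 7 of 37 positions (sites 12, 17, 23, 25, 29, 34, 37).
p = 7/37 = 0.189189… ≈ 0.189 (to 3 d.p.).

0.189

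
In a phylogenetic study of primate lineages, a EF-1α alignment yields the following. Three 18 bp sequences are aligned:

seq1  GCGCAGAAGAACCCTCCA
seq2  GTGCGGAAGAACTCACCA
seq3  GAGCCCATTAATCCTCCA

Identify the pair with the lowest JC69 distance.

seq1 and seq2

seq1–seq2: 4/18 differ, p = 0.222, d = 0.264.
seq1–seq3: 6/18 differ, p = 0.333, d = 0.441.
seq2–seq3: 8/18 differ, p = 0.444, d = 0.673.
The smallest distance is between seq1 and seq2.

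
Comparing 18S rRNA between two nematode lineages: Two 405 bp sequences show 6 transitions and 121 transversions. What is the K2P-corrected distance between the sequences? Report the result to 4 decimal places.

0.4266

P = 6/405 ≈ 0.014815 and Q = 121/405 ≈ 0.298765.
Under the Kimura two-parameter model, d = −½ ln(1 − 2P − Q) − ¼ ln(1 − 2Q).
1 − 2P − Q = 0.671605, giving −½ ln(0.671605) = 0.199042.
1 − 2Q = 0.40247, giving −¼ ln(0.40247) = 0.227534.
d = 0.199042 + 0.227534 = 0.426576.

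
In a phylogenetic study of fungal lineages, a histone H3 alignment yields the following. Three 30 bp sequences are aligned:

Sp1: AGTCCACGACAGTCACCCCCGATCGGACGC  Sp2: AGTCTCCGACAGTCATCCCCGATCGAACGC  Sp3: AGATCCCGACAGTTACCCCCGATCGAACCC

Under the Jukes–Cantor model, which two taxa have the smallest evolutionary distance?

Sp1 and Sp2

Sp1–Sp2: 4/30 differ, p = 0.133, d = 0.147.
Sp1–Sp3: 6/30 differ, p = 0.200, d = 0.233.
Sp2–Sp3: 6/30 differ, p = 0.200, d = 0.233.
The smallest distance is between Sp1 and Sp2.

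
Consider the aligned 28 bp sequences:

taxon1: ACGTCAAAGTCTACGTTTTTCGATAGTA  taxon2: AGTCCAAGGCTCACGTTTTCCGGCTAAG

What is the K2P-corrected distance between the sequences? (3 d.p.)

Of 28 sites, 10 differences are transitions and 4 are transversions, so P = 10/28 ≈ 0.357143 and Q = 4/28 ≈ 0.142857.
Under the Kimura two-parameter model, d = −½ ln(1 − 2P − Q) − ¼ ln(1 − 2Q).
1 − 2P − Q = 0.142857, giving −½ ln(0.142857) = 0.972956.
1 − 2Q = 0.714286, giving −¼ ln(0.714286) = 0.084118.
d = 0.972956 + 0.084118 = 1.057074.

1.057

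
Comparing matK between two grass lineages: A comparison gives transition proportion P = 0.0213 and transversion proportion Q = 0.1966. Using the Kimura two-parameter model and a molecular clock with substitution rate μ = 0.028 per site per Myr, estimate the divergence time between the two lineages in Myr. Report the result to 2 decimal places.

4.67

Under the Kimura two-parameter model, d = −½ ln(1 − 2P − Q) − ¼ ln(1 − 2Q).
1 − 2P − Q = 0.7608, giving −½ ln(0.7608) = 0.136692.
1 − 2Q = 0.6068, giving −¼ ln(0.6068) = 0.124889.
d = 0.136692 + 0.124889 = 0.261581.
Under a molecular clock d = 2μt, so t = d/(2μ) = 0.261581 / (2 × 0.028) = 4.67 Myr.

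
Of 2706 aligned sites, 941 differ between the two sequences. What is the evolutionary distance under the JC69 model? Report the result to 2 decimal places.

0.47

p = 941/2706 ≈ 0.347746.
d = −(3/4) ln(1 − 4p/3) = −0.75 ln(1 − 0.463661) = −0.75 ln(0.536339)
  = −0.75 × (-0.622989) = 0.467242 substitutions/site.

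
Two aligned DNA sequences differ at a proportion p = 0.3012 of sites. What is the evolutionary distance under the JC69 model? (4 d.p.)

0.3851

d = −(3/4) ln(1 − 4p/3) = −0.75 ln(1 − 0.4016) = −0.75 ln(0.5984)
  = −0.75 × (-0.513496) = 0.385122 substitutions/site.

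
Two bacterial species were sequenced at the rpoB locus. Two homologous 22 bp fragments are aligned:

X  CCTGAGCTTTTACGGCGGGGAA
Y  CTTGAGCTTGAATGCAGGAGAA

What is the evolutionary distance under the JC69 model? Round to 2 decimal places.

0.41

The sequences differ at 7 of 22 sites (2, 10, 11, 13, 15, 16, 19), so p = 7/22 ≈ 0.318182.
d = −(3/4) ln(1 − 4p/3) = −0.75 ln(1 − 0.424243) = −0.75 ln(0.575757)
  = −0.75 × (-0.552070) = 0.414053 substitutions/site.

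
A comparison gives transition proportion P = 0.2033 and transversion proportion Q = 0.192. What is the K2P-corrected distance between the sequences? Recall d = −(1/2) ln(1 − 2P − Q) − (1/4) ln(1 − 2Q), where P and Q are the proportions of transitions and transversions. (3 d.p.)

Under the Kimura two-parameter model, d = −½ ln(1 − 2P − Q) − ¼ ln(1 − 2Q).
1 − 2P − Q = 0.4014, giving −½ ln(0.4014) = 0.456398.
1 − 2Q = 0.616, giving −¼ ln(0.616) = 0.121127.
d = 0.456398 + 0.121127 = 0.577525.

0.578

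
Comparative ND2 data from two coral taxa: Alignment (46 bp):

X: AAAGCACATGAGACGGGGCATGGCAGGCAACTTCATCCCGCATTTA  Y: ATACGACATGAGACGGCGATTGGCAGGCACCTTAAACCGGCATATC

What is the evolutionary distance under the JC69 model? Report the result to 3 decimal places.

0.321

The sequences differ at 12 of 46 sites, so p = 12/46 ≈ 0.26087.
d = −(3/4) ln(1 − 4p/3) = −0.75 ln(1 − 0.347827) = −0.75 ln(0.652173)
  = −0.75 × (-0.427445) = 0.320584 substitutions/site.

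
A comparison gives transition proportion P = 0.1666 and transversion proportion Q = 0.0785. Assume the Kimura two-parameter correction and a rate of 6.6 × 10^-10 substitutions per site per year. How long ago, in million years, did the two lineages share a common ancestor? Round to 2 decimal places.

Under the Kimura two-parameter model, d = −½ ln(1 − 2P − Q) − ¼ ln(1 − 2Q).
1 − 2P − Q = 0.5883, giving −½ ln(0.5883) = 0.265259.
1 − 2Q = 0.843, giving −¼ ln(0.843) = 0.042697.
d = 0.265259 + 0.042697 = 0.307956.
Under a molecular clock d = 2μt, so t = d/(2μ) = 0.307956 / (2 × 6.6 × 10^-10) = 233.30 million years.

233.30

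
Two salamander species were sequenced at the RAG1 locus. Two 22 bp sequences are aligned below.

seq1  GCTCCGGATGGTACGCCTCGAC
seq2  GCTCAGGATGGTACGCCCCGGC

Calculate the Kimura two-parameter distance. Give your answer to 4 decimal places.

0.1527

Of 22 sites, 2 differences are transitions and 1 are transversions, so P = 2/22 ≈ 0.090909 and Q = 1/22 ≈ 0.045455.
Under the Kimura two-parameter model, d = −½ ln(1 − 2P − Q) − ¼ ln(1 − 2Q).
1 − 2P − Q = 0.772727, giving −½ ln(0.772727) = 0.128915.
1 − 2Q = 0.90909, giving −¼ ln(0.90909) = 0.023828.
d = 0.128915 + 0.023828 = 0.152743.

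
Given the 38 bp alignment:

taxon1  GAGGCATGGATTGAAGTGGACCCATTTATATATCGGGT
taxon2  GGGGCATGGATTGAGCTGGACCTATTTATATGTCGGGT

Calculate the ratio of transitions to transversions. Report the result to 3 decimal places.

4.000

Transitions are A↔G and C↔T; transversions are all other mismatches.
Transitions: 4. Transversions: 1.
R = 4/1 = 4.000.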